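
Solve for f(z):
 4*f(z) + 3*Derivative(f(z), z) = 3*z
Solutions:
 f(z) = C1*exp(-4*z/3) + 3*z/4 - 9/16


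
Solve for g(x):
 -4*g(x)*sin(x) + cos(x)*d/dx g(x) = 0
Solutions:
 g(x) = C1/cos(x)^4


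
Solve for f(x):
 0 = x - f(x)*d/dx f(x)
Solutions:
 f(x) = -sqrt(C1 + x^2)
 f(x) = sqrt(C1 + x^2)


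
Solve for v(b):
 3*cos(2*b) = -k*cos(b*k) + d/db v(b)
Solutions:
 v(b) = C1 + 3*sin(2*b)/2 + sin(b*k)


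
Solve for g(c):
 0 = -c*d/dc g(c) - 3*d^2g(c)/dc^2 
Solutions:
 g(c) = C1 + C2*erf(sqrt(6)*c/6)


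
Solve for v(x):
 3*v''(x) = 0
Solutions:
 v(x) = C1 + C2*x


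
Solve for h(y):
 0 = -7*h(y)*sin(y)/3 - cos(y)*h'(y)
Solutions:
 h(y) = C1*cos(y)^(7/3)


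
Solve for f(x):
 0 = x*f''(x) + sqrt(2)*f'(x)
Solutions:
 f(x) = C1 + C2*x^(1 - sqrt(2))


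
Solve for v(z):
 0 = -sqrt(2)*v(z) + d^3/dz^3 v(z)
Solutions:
 v(z) = C3*exp(2^(1/6)*z) + (C1*sin(2^(1/6)*sqrt(3)*z/2) + C2*cos(2^(1/6)*sqrt(3)*z/2))*exp(-2^(1/6)*z/2)


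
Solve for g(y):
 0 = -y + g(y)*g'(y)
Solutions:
 g(y) = -sqrt(C1 + y^2)
 g(y) = sqrt(C1 + y^2)


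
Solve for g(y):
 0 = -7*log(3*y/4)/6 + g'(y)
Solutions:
 g(y) = C1 + 7*y*log(y)/6 - 7*y*log(2)/3 - 7*y/6 + 7*y*log(3)/6


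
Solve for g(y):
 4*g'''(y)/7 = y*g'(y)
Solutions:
 g(y) = C1 + Integral(C2*airyai(14^(1/3)*y/2) + C3*airybi(14^(1/3)*y/2), y)


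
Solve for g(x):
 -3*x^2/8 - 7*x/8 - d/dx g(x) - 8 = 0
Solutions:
 g(x) = C1 - x^3/8 - 7*x^2/16 - 8*x


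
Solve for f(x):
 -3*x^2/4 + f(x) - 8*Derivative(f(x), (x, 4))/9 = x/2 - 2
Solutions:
 f(x) = C1*exp(-2^(1/4)*sqrt(3)*x/2) + C2*exp(2^(1/4)*sqrt(3)*x/2) + C3*sin(2^(1/4)*sqrt(3)*x/2) + C4*cos(2^(1/4)*sqrt(3)*x/2) + 3*x^2/4 + x/2 - 2


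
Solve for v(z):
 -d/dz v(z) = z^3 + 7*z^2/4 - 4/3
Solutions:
 v(z) = C1 - z^4/4 - 7*z^3/12 + 4*z/3


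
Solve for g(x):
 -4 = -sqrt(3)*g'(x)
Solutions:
 g(x) = C1 + 4*sqrt(3)*x/3


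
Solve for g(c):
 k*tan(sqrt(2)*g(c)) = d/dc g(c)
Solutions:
 g(c) = sqrt(2)*(pi - asin(C1*exp(sqrt(2)*c*k)))/2
 g(c) = sqrt(2)*asin(C1*exp(sqrt(2)*c*k))/2


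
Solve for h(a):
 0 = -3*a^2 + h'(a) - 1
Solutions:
 h(a) = C1 + a^3 + a


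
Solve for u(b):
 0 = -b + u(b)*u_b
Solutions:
 u(b) = -sqrt(C1 + b^2)
 u(b) = sqrt(C1 + b^2)


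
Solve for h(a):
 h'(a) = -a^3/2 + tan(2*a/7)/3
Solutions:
 h(a) = C1 - a^4/8 - 7*log(cos(2*a/7))/6


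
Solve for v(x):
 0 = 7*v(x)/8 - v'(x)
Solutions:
 v(x) = C1*exp(7*x/8)


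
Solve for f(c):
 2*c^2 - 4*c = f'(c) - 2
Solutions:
 f(c) = C1 + 2*c^3/3 - 2*c^2 + 2*c


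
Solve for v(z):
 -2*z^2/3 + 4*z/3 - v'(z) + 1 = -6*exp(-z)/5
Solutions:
 v(z) = C1 - 2*z^3/9 + 2*z^2/3 + z - 6*exp(-z)/5


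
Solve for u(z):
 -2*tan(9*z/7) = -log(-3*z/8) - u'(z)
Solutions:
 u(z) = C1 - z*log(-z) - z*log(3) + z + 3*z*log(2) - 14*log(cos(9*z/7))/9


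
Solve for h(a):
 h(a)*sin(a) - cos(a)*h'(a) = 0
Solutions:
 h(a) = C1/cos(a)


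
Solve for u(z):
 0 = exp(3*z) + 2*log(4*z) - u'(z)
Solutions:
 u(z) = C1 + 2*z*log(z) + 2*z*(-1 + 2*log(2)) + exp(3*z)/3


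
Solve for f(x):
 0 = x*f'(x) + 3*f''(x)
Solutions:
 f(x) = C1 + C2*erf(sqrt(6)*x/6)


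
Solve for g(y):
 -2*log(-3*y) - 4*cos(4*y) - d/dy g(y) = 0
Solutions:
 g(y) = C1 - 2*y*log(-y) - 2*y*log(3) + 2*y - sin(4*y)


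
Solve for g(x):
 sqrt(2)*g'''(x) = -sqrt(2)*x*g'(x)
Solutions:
 g(x) = C1 + Integral(C2*airyai(-x) + C3*airybi(-x), x)


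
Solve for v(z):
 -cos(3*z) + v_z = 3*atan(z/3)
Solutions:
 v(z) = C1 + 3*z*atan(z/3) - 9*log(z^2 + 9)/2 + sin(3*z)/3


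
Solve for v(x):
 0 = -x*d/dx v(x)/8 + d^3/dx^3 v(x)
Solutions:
 v(x) = C1 + Integral(C2*airyai(x/2) + C3*airybi(x/2), x)


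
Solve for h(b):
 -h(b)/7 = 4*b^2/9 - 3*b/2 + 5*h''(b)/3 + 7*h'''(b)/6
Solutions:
 h(b) = C1*exp(b*(-20 + 100/(9*sqrt(17969) + 1567)^(1/3) + (9*sqrt(17969) + 1567)^(1/3))/42)*sin(sqrt(3)*b*(-(9*sqrt(17969) + 1567)^(1/3) + 100/(9*sqrt(17969) + 1567)^(1/3))/42) + C2*exp(b*(-20 + 100/(9*sqrt(17969) + 1567)^(1/3) + (9*sqrt(17969) + 1567)^(1/3))/42)*cos(sqrt(3)*b*(-(9*sqrt(17969) + 1567)^(1/3) + 100/(9*sqrt(17969) + 1567)^(1/3))/42) + C3*exp(-b*(100/(9*sqrt(17969) + 1567)^(1/3) + 10 + (9*sqrt(17969) + 1567)^(1/3))/21) - 28*b^2/9 + 21*b/2 + 1960/27


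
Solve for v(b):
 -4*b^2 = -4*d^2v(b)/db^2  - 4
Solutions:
 v(b) = C1 + C2*b + b^4/12 - b^2/2


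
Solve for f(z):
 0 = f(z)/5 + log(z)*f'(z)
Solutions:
 f(z) = C1*exp(-li(z)/5)


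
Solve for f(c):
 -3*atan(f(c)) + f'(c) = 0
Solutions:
 Integral(1/atan(_y), (_y, f(c))) = C1 + 3*c


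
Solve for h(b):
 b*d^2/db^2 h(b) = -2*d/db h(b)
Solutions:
 h(b) = C1 + C2/b


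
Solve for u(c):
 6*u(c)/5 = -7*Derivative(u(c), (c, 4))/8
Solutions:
 u(c) = (C1*sin(sqrt(2)*3^(1/4)*35^(3/4)*c/35) + C2*cos(sqrt(2)*3^(1/4)*35^(3/4)*c/35))*exp(-sqrt(2)*3^(1/4)*35^(3/4)*c/35) + (C3*sin(sqrt(2)*3^(1/4)*35^(3/4)*c/35) + C4*cos(sqrt(2)*3^(1/4)*35^(3/4)*c/35))*exp(sqrt(2)*3^(1/4)*35^(3/4)*c/35)


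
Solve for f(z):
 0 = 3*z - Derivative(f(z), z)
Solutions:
 f(z) = C1 + 3*z^2/2


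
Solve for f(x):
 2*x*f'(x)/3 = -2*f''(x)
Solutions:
 f(x) = C1 + C2*erf(sqrt(6)*x/6)


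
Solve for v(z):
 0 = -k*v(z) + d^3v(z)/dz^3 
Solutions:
 v(z) = C1*exp(k^(1/3)*z) + C2*exp(k^(1/3)*z*(-1 + sqrt(3)*I)/2) + C3*exp(-k^(1/3)*z*(1 + sqrt(3)*I)/2)


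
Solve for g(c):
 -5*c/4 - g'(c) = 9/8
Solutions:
 g(c) = C1 - 5*c^2/8 - 9*c/8


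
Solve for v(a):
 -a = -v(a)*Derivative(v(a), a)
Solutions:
 v(a) = -sqrt(C1 + a^2)
 v(a) = sqrt(C1 + a^2)


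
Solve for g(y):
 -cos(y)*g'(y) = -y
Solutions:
 g(y) = C1 + Integral(y/cos(y), y)


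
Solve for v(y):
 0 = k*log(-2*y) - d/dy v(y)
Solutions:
 v(y) = C1 + k*y*log(-y) + k*y*(-1 + log(2))


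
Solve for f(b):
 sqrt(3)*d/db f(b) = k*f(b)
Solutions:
 f(b) = C1*exp(sqrt(3)*b*k/3)


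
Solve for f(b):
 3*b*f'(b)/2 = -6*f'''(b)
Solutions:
 f(b) = C1 + Integral(C2*airyai(-2^(1/3)*b/2) + C3*airybi(-2^(1/3)*b/2), b)


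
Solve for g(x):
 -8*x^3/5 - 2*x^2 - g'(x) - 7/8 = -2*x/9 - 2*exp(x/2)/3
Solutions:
 g(x) = C1 - 2*x^4/5 - 2*x^3/3 + x^2/9 - 7*x/8 + 4*exp(x/2)/3


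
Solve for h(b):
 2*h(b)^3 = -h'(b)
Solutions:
 h(b) = -sqrt(2)*sqrt(-1/(C1 - 2*b))/2
 h(b) = sqrt(2)*sqrt(-1/(C1 - 2*b))/2


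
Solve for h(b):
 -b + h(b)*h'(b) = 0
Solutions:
 h(b) = -sqrt(C1 + b^2)
 h(b) = sqrt(C1 + b^2)


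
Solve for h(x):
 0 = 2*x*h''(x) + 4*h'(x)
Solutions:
 h(x) = C1 + C2/x


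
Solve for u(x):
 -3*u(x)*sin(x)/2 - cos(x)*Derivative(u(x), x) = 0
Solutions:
 u(x) = C1*cos(x)^(3/2)


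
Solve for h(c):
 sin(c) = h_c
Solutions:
 h(c) = C1 - cos(c)


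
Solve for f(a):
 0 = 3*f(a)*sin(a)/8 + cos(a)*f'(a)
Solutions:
 f(a) = C1*cos(a)^(3/8)


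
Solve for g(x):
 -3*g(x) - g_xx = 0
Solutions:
 g(x) = C1*sin(sqrt(3)*x) + C2*cos(sqrt(3)*x)


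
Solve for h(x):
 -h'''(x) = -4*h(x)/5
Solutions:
 h(x) = C3*exp(10^(2/3)*x/5) + (C1*sin(10^(2/3)*sqrt(3)*x/10) + C2*cos(10^(2/3)*sqrt(3)*x/10))*exp(-10^(2/3)*x/10)


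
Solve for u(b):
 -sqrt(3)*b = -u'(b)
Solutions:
 u(b) = C1 + sqrt(3)*b^2/2


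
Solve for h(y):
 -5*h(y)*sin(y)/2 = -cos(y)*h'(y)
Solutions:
 h(y) = C1/cos(y)^(5/2)


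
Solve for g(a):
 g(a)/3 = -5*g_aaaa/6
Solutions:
 g(a) = (C1*sin(10^(3/4)*a/10) + C2*cos(10^(3/4)*a/10))*exp(-10^(3/4)*a/10) + (C3*sin(10^(3/4)*a/10) + C4*cos(10^(3/4)*a/10))*exp(10^(3/4)*a/10)


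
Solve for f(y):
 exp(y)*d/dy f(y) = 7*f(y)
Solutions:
 f(y) = C1*exp(-7*exp(-y))


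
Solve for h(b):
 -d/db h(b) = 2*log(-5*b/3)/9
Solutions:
 h(b) = C1 - 2*b*log(-b)/9 + 2*b*(-log(5) + 1 + log(3))/9


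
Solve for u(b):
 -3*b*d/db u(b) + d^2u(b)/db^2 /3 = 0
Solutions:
 u(b) = C1 + C2*erfi(3*sqrt(2)*b/2)


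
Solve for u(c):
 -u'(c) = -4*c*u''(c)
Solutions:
 u(c) = C1 + C2*c^(5/4)


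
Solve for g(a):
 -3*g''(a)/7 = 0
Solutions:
 g(a) = C1 + C2*a


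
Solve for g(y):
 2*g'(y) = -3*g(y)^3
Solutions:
 g(y) = -sqrt(-1/(C1 - 3*y))
 g(y) = sqrt(-1/(C1 - 3*y))


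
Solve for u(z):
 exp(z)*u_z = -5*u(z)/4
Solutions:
 u(z) = C1*exp(5*exp(-z)/4)


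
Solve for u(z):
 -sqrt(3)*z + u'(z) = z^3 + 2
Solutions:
 u(z) = C1 + z^4/4 + sqrt(3)*z^2/2 + 2*z


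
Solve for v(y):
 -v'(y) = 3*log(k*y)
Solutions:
 v(y) = C1 - 3*y*log(k*y) + 3*y


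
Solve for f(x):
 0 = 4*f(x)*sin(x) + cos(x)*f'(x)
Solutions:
 f(x) = C1*cos(x)^4


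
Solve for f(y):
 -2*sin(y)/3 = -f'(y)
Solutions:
 f(y) = C1 - 2*cos(y)/3


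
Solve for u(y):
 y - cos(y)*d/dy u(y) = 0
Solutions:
 u(y) = C1 + Integral(y/cos(y), y)


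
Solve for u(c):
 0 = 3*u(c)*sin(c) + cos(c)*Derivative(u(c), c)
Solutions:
 u(c) = C1*cos(c)^3


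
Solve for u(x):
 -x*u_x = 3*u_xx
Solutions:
 u(x) = C1 + C2*erf(sqrt(6)*x/6)


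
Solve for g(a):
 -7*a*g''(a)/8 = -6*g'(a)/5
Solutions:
 g(a) = C1 + C2*a^(83/35)


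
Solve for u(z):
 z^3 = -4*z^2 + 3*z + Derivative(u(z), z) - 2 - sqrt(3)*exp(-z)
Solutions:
 u(z) = C1 + z^4/4 + 4*z^3/3 - 3*z^2/2 + 2*z - sqrt(3)*exp(-z)


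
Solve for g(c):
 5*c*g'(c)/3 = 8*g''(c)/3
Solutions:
 g(c) = C1 + C2*erfi(sqrt(5)*c/4)


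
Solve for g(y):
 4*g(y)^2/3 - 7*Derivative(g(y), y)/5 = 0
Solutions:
 g(y) = -21/(C1 + 20*y)


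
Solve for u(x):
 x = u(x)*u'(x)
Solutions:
 u(x) = -sqrt(C1 + x^2)
 u(x) = sqrt(C1 + x^2)


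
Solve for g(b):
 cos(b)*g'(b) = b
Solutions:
 g(b) = C1 + Integral(b/cos(b), b)


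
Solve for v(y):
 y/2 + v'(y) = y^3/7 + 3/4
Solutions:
 v(y) = C1 + y^4/28 - y^2/4 + 3*y/4


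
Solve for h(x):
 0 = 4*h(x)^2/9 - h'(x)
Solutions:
 h(x) = -9/(C1 + 4*x)


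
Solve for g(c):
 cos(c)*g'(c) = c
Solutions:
 g(c) = C1 + Integral(c/cos(c), c)


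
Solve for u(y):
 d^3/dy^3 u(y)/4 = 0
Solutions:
 u(y) = C1 + C2*y + C3*y^2


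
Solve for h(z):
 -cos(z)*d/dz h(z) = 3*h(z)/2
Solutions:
 h(z) = C1*(sin(z) - 1)^(3/4)/(sin(z) + 1)^(3/4)


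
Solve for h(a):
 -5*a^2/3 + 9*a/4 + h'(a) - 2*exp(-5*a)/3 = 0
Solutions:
 h(a) = C1 + 5*a^3/9 - 9*a^2/8 - 2*exp(-5*a)/15


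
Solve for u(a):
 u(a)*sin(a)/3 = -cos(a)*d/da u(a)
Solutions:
 u(a) = C1*cos(a)^(1/3)


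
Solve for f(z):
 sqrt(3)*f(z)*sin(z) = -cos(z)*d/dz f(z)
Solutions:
 f(z) = C1*cos(z)^(sqrt(3))


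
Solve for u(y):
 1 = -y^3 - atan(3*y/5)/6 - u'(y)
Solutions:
 u(y) = C1 - y^4/4 - y*atan(3*y/5)/6 - y + 5*log(9*y^2 + 25)/36


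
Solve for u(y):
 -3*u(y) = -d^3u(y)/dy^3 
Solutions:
 u(y) = C3*exp(3^(1/3)*y) + (C1*sin(3^(5/6)*y/2) + C2*cos(3^(5/6)*y/2))*exp(-3^(1/3)*y/2)


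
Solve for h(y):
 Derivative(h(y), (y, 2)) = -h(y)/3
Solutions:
 h(y) = C1*sin(sqrt(3)*y/3) + C2*cos(sqrt(3)*y/3)


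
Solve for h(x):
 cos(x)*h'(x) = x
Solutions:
 h(x) = C1 + Integral(x/cos(x), x)


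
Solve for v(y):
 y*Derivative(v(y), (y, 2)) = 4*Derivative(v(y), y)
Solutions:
 v(y) = C1 + C2*y^5


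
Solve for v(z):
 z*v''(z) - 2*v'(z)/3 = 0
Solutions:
 v(z) = C1 + C2*z^(5/3)


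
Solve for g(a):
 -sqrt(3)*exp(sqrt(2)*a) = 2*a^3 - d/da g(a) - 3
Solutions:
 g(a) = C1 + a^4/2 - 3*a + sqrt(6)*exp(sqrt(2)*a)/2


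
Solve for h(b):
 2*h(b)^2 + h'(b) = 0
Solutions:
 h(b) = 1/(C1 + 2*b)


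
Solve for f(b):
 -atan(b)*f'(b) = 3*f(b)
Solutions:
 f(b) = C1*exp(-3*Integral(1/atan(b), b))


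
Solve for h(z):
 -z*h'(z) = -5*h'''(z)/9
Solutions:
 h(z) = C1 + Integral(C2*airyai(15^(2/3)*z/5) + C3*airybi(15^(2/3)*z/5), z)


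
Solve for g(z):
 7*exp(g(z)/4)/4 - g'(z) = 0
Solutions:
 g(z) = 4*log(-1/(C1 + 7*z)) + 16*log(2)


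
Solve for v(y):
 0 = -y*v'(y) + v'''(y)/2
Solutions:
 v(y) = C1 + Integral(C2*airyai(2^(1/3)*y) + C3*airybi(2^(1/3)*y), y)


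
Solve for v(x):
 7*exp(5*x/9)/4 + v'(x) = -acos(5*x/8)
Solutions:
 v(x) = C1 - x*acos(5*x/8) + sqrt(64 - 25*x^2)/5 - 63*exp(5*x/9)/20


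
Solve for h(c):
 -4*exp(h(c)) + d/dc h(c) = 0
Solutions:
 h(c) = log(-1/(C1 + 4*c))


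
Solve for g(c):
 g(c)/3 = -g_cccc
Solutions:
 g(c) = (C1*sin(sqrt(2)*3^(3/4)*c/6) + C2*cos(sqrt(2)*3^(3/4)*c/6))*exp(-sqrt(2)*3^(3/4)*c/6) + (C3*sin(sqrt(2)*3^(3/4)*c/6) + C4*cos(sqrt(2)*3^(3/4)*c/6))*exp(sqrt(2)*3^(3/4)*c/6)


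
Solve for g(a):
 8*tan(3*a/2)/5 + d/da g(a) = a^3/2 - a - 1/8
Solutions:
 g(a) = C1 + a^4/8 - a^2/2 - a/8 + 16*log(cos(3*a/2))/15


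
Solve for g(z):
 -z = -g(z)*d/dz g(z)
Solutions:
 g(z) = -sqrt(C1 + z^2)
 g(z) = sqrt(C1 + z^2)


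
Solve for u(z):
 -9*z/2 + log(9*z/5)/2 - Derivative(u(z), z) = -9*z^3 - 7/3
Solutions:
 u(z) = C1 + 9*z^4/4 - 9*z^2/4 + z*log(z)/2 - z*log(5)/2 + z*log(3) + 11*z/6


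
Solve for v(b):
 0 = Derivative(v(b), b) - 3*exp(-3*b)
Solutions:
 v(b) = C1 - exp(-3*b)


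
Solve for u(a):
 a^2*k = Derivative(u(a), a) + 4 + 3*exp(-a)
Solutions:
 u(a) = C1 + a^3*k/3 - 4*a + 3*exp(-a)


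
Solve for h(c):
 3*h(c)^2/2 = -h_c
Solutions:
 h(c) = 2/(C1 + 3*c)


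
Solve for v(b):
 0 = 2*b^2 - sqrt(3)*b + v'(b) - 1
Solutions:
 v(b) = C1 - 2*b^3/3 + sqrt(3)*b^2/2 + b


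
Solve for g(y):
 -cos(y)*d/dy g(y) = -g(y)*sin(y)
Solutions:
 g(y) = C1/cos(y)


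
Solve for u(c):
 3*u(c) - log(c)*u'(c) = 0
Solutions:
 u(c) = C1*exp(3*li(c))


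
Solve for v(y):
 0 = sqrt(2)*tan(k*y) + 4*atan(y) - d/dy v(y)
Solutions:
 v(y) = C1 + 4*y*atan(y) + sqrt(2)*Piecewise((-log(cos(k*y))/k, Ne(k, 0)), (0, True)) - 2*log(y^2 + 1)


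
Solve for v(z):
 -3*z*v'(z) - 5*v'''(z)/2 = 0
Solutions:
 v(z) = C1 + Integral(C2*airyai(-5^(2/3)*6^(1/3)*z/5) + C3*airybi(-5^(2/3)*6^(1/3)*z/5), z)


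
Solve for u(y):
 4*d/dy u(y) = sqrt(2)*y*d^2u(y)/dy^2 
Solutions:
 u(y) = C1 + C2*y^(1 + 2*sqrt(2))


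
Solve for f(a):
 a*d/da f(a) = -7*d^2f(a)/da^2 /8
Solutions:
 f(a) = C1 + C2*erf(2*sqrt(7)*a/7)


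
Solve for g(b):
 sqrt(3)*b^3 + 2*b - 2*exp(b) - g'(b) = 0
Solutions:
 g(b) = C1 + sqrt(3)*b^4/4 + b^2 - 2*exp(b)


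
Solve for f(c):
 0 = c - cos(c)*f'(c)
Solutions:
 f(c) = C1 + Integral(c/cos(c), c)


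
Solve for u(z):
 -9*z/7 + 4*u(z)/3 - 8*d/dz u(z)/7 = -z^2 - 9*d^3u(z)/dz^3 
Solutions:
 u(z) = C1*exp(2^(1/3)*z*(4*2^(1/3)/(sqrt(191793)/441 + 1)^(1/3) + 21*(sqrt(191793)/441 + 1)^(1/3))/126)*sin(sqrt(3)*z*(-21*(2*sqrt(191793)/441 + 2)^(1/3) + 8/(2*sqrt(191793)/441 + 2)^(1/3))/126) + C2*exp(2^(1/3)*z*(4*2^(1/3)/(sqrt(191793)/441 + 1)^(1/3) + 21*(sqrt(191793)/441 + 1)^(1/3))/126)*cos(sqrt(3)*z*(-21*(2*sqrt(191793)/441 + 2)^(1/3) + 8/(2*sqrt(191793)/441 + 2)^(1/3))/126) + C3*exp(-2^(1/3)*z*(4*2^(1/3)/(sqrt(191793)/441 + 1)^(1/3) + 21*(sqrt(191793)/441 + 1)^(1/3))/63) - 3*z^2/4 - 9*z/28 - 27/98


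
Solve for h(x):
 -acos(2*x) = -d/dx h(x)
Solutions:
 h(x) = C1 + x*acos(2*x) - sqrt(1 - 4*x^2)/2


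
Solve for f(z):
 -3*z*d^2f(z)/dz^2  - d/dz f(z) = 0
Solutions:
 f(z) = C1 + C2*z^(2/3)


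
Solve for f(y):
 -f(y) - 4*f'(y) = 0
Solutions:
 f(y) = C1*exp(-y/4)


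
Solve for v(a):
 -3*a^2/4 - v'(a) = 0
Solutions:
 v(a) = C1 - a^3/4


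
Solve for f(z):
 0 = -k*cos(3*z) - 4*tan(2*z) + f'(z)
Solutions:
 f(z) = C1 + k*sin(3*z)/3 - 2*log(cos(2*z))


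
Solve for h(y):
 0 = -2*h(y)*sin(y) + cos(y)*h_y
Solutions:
 h(y) = C1/cos(y)^2


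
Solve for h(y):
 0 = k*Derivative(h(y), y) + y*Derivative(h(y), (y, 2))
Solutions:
 h(y) = C1 + y^(1 - re(k))*(C2*sin(log(y)*Abs(im(k))) + C3*cos(log(y)*im(k)))


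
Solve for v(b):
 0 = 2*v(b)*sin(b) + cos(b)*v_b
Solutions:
 v(b) = C1*cos(b)^2


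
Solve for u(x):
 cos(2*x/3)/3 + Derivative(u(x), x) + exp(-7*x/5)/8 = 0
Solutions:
 u(x) = C1 - sin(2*x/3)/2 + 5*exp(-7*x/5)/56


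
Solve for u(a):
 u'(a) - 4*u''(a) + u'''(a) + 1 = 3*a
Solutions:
 u(a) = C1 + C2*exp(a*(2 - sqrt(3))) + C3*exp(a*(sqrt(3) + 2)) + 3*a^2/2 + 11*a


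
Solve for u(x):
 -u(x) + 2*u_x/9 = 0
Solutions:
 u(x) = C1*exp(9*x/2)


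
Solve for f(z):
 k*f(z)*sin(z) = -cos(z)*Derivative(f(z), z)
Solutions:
 f(z) = C1*exp(k*log(cos(z)))


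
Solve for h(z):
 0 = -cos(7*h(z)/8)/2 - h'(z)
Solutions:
 z/2 - 4*log(sin(7*h(z)/8) - 1)/7 + 4*log(sin(7*h(z)/8) + 1)/7 = C1


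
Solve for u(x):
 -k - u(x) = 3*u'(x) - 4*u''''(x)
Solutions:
 u(x) = C1*exp(x*(-4 - (1 + 3*sqrt(57))^(1/3) + 8/(1 + 3*sqrt(57))^(1/3))/12)*sin(sqrt(3)*x*(8/(1 + 3*sqrt(57))^(1/3) + (1 + 3*sqrt(57))^(1/3))/12) + C2*exp(x*(-4 - (1 + 3*sqrt(57))^(1/3) + 8/(1 + 3*sqrt(57))^(1/3))/12)*cos(sqrt(3)*x*(8/(1 + 3*sqrt(57))^(1/3) + (1 + 3*sqrt(57))^(1/3))/12) + C3*exp(x) + C4*exp(x*(-8/(1 + 3*sqrt(57))^(1/3) - 2 + (1 + 3*sqrt(57))^(1/3))/6) - k


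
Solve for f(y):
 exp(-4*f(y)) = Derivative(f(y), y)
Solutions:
 f(y) = log(-I*(C1 + 4*y)^(1/4))
 f(y) = log(I*(C1 + 4*y)^(1/4))
 f(y) = log(-(C1 + 4*y)^(1/4))
 f(y) = log(C1 + 4*y)/4


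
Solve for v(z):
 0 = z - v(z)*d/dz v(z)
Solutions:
 v(z) = -sqrt(C1 + z^2)
 v(z) = sqrt(C1 + z^2)


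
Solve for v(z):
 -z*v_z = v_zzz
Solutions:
 v(z) = C1 + Integral(C2*airyai(-z) + C3*airybi(-z), z)


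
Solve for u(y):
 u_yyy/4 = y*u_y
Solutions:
 u(y) = C1 + Integral(C2*airyai(2^(2/3)*y) + C3*airybi(2^(2/3)*y), y)


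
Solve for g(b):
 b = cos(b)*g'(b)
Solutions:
 g(b) = C1 + Integral(b/cos(b), b)


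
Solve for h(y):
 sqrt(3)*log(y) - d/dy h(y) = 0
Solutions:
 h(y) = C1 + sqrt(3)*y*log(y) - sqrt(3)*y


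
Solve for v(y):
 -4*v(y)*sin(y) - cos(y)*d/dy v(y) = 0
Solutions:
 v(y) = C1*cos(y)^4


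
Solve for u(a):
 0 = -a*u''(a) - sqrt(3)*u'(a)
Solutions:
 u(a) = C1 + C2*a^(1 - sqrt(3))


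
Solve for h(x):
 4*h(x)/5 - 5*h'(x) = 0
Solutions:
 h(x) = C1*exp(4*x/25)


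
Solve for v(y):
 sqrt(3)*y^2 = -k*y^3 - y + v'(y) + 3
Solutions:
 v(y) = C1 + k*y^4/4 + sqrt(3)*y^3/3 + y^2/2 - 3*y


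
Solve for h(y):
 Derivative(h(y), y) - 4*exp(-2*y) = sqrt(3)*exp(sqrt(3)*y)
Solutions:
 h(y) = C1 + exp(sqrt(3)*y) - 2*exp(-2*y)


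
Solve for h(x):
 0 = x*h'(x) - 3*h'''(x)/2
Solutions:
 h(x) = C1 + Integral(C2*airyai(2^(1/3)*3^(2/3)*x/3) + C3*airybi(2^(1/3)*3^(2/3)*x/3), x)


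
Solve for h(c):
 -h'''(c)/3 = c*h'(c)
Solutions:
 h(c) = C1 + Integral(C2*airyai(-3^(1/3)*c) + C3*airybi(-3^(1/3)*c), c)


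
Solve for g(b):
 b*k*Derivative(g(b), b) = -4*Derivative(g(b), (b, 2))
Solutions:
 g(b) = Piecewise((-sqrt(2)*sqrt(pi)*C1*erf(sqrt(2)*b*sqrt(k)/4)/sqrt(k) - C2, (k > 0) | (k < 0)), (-C1*b - C2, True))


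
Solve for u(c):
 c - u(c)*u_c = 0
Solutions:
 u(c) = -sqrt(C1 + c^2)
 u(c) = sqrt(C1 + c^2)


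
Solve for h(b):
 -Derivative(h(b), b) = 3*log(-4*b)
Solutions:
 h(b) = C1 - 3*b*log(-b) + 3*b*(1 - 2*log(2))


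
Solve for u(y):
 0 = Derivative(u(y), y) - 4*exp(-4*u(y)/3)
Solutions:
 u(y) = 3*log(-I*(C1 + 16*y/3)^(1/4))
 u(y) = 3*log(I*(C1 + 16*y/3)^(1/4))
 u(y) = 3*log(-(C1 + 16*y/3)^(1/4))
 u(y) = 3*log(C1 + 16*y/3)/4


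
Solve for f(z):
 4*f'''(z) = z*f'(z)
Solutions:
 f(z) = C1 + Integral(C2*airyai(2^(1/3)*z/2) + C3*airybi(2^(1/3)*z/2), z)


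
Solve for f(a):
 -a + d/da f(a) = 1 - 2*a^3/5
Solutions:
 f(a) = C1 - a^4/10 + a^2/2 + a


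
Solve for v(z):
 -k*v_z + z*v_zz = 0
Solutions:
 v(z) = C1 + z^(re(k) + 1)*(C2*sin(log(z)*Abs(im(k))) + C3*cos(log(z)*im(k)))


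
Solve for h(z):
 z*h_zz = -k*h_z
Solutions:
 h(z) = C1 + z^(1 - re(k))*(C2*sin(log(z)*Abs(im(k))) + C3*cos(log(z)*im(k)))


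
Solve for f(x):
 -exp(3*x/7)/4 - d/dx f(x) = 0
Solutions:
 f(x) = C1 - 7*exp(3*x/7)/12


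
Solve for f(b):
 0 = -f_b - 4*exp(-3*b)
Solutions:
 f(b) = C1 + 4*exp(-3*b)/3


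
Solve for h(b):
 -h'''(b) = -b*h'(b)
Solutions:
 h(b) = C1 + Integral(C2*airyai(b) + C3*airybi(b), b)


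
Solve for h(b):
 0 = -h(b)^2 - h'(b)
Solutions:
 h(b) = 1/(C1 + b)


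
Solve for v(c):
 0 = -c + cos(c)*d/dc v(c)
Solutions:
 v(c) = C1 + Integral(c/cos(c), c)


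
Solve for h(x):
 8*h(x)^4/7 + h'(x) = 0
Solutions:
 h(x) = 7^(1/3)*(1/(C1 + 24*x))^(1/3)
 h(x) = 7^(1/3)*(-3^(2/3) - 3*3^(1/6)*I)*(1/(C1 + 8*x))^(1/3)/6
 h(x) = 7^(1/3)*(-3^(2/3) + 3*3^(1/6)*I)*(1/(C1 + 8*x))^(1/3)/6


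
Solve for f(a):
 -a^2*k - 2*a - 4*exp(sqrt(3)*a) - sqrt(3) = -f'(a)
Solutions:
 f(a) = C1 + a^3*k/3 + a^2 + sqrt(3)*a + 4*sqrt(3)*exp(sqrt(3)*a)/3


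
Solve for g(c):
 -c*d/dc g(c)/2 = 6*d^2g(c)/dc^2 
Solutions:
 g(c) = C1 + C2*erf(sqrt(6)*c/12)


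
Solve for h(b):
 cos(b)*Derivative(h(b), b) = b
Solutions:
 h(b) = C1 + Integral(b/cos(b), b)


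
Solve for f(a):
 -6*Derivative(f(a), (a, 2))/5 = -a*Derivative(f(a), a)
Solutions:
 f(a) = C1 + C2*erfi(sqrt(15)*a/6)


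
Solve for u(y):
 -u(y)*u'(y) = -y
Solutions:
 u(y) = -sqrt(C1 + y^2)
 u(y) = sqrt(C1 + y^2)


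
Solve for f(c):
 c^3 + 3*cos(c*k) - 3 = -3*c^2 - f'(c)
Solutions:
 f(c) = C1 - c^4/4 - c^3 + 3*c - 3*sin(c*k)/k


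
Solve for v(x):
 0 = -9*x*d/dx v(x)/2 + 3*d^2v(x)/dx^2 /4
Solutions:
 v(x) = C1 + C2*erfi(sqrt(3)*x)


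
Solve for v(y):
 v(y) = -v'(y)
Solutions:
 v(y) = C1*exp(-y)


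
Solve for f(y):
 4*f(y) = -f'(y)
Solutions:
 f(y) = C1*exp(-4*y)


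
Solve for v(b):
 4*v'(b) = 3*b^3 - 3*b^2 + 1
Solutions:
 v(b) = C1 + 3*b^4/16 - b^3/4 + b/4


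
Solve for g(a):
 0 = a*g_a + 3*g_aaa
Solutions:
 g(a) = C1 + Integral(C2*airyai(-3^(2/3)*a/3) + C3*airybi(-3^(2/3)*a/3), a)


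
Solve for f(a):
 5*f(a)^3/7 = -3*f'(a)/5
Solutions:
 f(a) = -sqrt(42)*sqrt(-1/(C1 - 25*a))/2
 f(a) = sqrt(42)*sqrt(-1/(C1 - 25*a))/2


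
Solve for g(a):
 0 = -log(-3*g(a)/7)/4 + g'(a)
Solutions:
 -4*Integral(1/(log(-_y) - log(7) + log(3)), (_y, g(a))) = C1 - a


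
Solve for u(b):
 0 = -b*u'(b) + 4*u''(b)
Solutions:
 u(b) = C1 + C2*erfi(sqrt(2)*b/4)


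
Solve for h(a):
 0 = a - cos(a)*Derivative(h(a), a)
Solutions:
 h(a) = C1 + Integral(a/cos(a), a)


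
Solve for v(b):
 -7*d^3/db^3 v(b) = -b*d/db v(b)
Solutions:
 v(b) = C1 + Integral(C2*airyai(7^(2/3)*b/7) + C3*airybi(7^(2/3)*b/7), b)


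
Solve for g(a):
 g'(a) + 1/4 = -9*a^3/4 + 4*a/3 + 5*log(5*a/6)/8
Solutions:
 g(a) = C1 - 9*a^4/16 + 2*a^2/3 + 5*a*log(a)/8 - 5*a*log(6)/8 - 7*a/8 + 5*a*log(5)/8


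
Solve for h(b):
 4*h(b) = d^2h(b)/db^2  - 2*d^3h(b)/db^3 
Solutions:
 h(b) = C1*exp(b*((12*sqrt(321) + 215)^(-1/3) + 2 + (12*sqrt(321) + 215)^(1/3))/12)*sin(sqrt(3)*b*(-(12*sqrt(321) + 215)^(1/3) + (12*sqrt(321) + 215)^(-1/3))/12) + C2*exp(b*((12*sqrt(321) + 215)^(-1/3) + 2 + (12*sqrt(321) + 215)^(1/3))/12)*cos(sqrt(3)*b*(-(12*sqrt(321) + 215)^(1/3) + (12*sqrt(321) + 215)^(-1/3))/12) + C3*exp(b*(-(12*sqrt(321) + 215)^(1/3) - 1/(12*sqrt(321) + 215)^(1/3) + 1)/6)


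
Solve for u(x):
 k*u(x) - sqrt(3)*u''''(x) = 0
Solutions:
 u(x) = C1*exp(-3^(7/8)*k^(1/4)*x/3) + C2*exp(3^(7/8)*k^(1/4)*x/3) + C3*exp(-3^(7/8)*I*k^(1/4)*x/3) + C4*exp(3^(7/8)*I*k^(1/4)*x/3)


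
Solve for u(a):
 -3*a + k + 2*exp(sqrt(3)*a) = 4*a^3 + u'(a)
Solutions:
 u(a) = C1 - a^4 - 3*a^2/2 + a*k + 2*sqrt(3)*exp(sqrt(3)*a)/3


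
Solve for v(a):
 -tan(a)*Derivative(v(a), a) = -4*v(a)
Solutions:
 v(a) = C1*sin(a)^4


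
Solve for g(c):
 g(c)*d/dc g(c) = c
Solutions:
 g(c) = -sqrt(C1 + c^2)
 g(c) = sqrt(C1 + c^2)


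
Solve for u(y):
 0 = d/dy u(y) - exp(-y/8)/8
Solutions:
 u(y) = C1 - 1/exp(y)^(1/8)


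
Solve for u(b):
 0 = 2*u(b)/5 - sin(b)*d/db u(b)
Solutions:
 u(b) = C1*(cos(b) - 1)^(1/5)/(cos(b) + 1)^(1/5)


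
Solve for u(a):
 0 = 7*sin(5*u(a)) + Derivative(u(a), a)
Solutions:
 u(a) = -acos((-C1 - exp(70*a))/(C1 - exp(70*a)))/5 + 2*pi/5
 u(a) = acos((-C1 - exp(70*a))/(C1 - exp(70*a)))/5


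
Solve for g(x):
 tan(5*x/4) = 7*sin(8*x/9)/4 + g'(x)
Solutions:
 g(x) = C1 - 4*log(cos(5*x/4))/5 + 63*cos(8*x/9)/32


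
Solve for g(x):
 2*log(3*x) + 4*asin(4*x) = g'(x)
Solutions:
 g(x) = C1 + 2*x*log(x) + 4*x*asin(4*x) - 2*x + 2*x*log(3) + sqrt(1 - 16*x^2)


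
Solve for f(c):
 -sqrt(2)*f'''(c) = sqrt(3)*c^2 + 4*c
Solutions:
 f(c) = C1 + C2*c + C3*c^2 - sqrt(6)*c^5/120 - sqrt(2)*c^4/12


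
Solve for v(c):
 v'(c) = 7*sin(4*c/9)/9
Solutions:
 v(c) = C1 - 7*cos(4*c/9)/4


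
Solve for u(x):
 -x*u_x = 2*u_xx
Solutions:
 u(x) = C1 + C2*erf(x/2)


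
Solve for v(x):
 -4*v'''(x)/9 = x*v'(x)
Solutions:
 v(x) = C1 + Integral(C2*airyai(-2^(1/3)*3^(2/3)*x/2) + C3*airybi(-2^(1/3)*3^(2/3)*x/2), x)


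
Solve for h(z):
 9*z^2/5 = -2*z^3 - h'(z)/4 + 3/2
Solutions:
 h(z) = C1 - 2*z^4 - 12*z^3/5 + 6*z


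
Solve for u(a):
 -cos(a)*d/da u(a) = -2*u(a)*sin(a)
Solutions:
 u(a) = C1/cos(a)^2


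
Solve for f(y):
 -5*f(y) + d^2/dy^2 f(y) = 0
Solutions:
 f(y) = C1*exp(-sqrt(5)*y) + C2*exp(sqrt(5)*y)


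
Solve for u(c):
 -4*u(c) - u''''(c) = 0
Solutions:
 u(c) = (C1*sin(c) + C2*cos(c))*exp(-c) + (C3*sin(c) + C4*cos(c))*exp(c)


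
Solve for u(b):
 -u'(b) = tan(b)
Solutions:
 u(b) = C1 + log(cos(b))


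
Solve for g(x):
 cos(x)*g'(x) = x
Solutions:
 g(x) = C1 + Integral(x/cos(x), x)


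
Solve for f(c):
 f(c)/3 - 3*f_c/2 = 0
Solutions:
 f(c) = C1*exp(2*c/9)


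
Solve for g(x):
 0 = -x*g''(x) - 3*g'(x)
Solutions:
 g(x) = C1 + C2/x^2


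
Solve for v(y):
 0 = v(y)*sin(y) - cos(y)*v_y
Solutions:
 v(y) = C1/cos(y)


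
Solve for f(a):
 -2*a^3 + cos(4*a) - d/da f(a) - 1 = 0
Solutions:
 f(a) = C1 - a^4/2 - a + sin(4*a)/4


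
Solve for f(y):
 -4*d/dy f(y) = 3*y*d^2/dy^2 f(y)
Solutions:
 f(y) = C1 + C2/y^(1/3)


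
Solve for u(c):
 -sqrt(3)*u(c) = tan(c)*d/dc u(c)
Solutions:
 u(c) = C1/sin(c)^(sqrt(3))


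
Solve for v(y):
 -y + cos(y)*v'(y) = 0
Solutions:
 v(y) = C1 + Integral(y/cos(y), y)


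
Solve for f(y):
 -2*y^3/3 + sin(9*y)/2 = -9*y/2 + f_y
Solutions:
 f(y) = C1 - y^4/6 + 9*y^2/4 - cos(9*y)/18


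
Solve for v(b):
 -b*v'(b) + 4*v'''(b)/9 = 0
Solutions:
 v(b) = C1 + Integral(C2*airyai(2^(1/3)*3^(2/3)*b/2) + C3*airybi(2^(1/3)*3^(2/3)*b/2), b)


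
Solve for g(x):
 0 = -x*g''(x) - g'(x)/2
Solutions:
 g(x) = C1 + C2*sqrt(x)


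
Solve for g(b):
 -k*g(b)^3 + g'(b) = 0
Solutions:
 g(b) = -sqrt(2)*sqrt(-1/(C1 + b*k))/2
 g(b) = sqrt(2)*sqrt(-1/(C1 + b*k))/2


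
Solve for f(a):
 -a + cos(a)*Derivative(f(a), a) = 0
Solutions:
 f(a) = C1 + Integral(a/cos(a), a)


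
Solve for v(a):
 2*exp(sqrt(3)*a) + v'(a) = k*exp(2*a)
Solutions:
 v(a) = C1 + k*exp(2*a)/2 - 2*sqrt(3)*exp(sqrt(3)*a)/3


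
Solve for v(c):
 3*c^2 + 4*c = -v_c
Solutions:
 v(c) = C1 - c^3 - 2*c^2


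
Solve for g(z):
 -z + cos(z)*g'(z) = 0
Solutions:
 g(z) = C1 + Integral(z/cos(z), z)


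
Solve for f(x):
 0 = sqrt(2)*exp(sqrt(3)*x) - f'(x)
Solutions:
 f(x) = C1 + sqrt(6)*exp(sqrt(3)*x)/3


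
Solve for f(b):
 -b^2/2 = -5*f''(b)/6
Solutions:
 f(b) = C1 + C2*b + b^4/20


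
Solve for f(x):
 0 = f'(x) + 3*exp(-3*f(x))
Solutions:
 f(x) = log(C1 - 9*x)/3
 f(x) = log((-3^(1/3) - 3^(5/6)*I)*(C1 - 3*x)^(1/3)/2)
 f(x) = log((-3^(1/3) + 3^(5/6)*I)*(C1 - 3*x)^(1/3)/2)


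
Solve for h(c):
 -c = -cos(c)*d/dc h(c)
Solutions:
 h(c) = C1 + Integral(c/cos(c), c)


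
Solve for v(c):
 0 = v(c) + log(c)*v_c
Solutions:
 v(c) = C1*exp(-li(c))


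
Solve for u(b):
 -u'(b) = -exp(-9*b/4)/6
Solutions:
 u(b) = C1 - 2*exp(-9*b/4)/27


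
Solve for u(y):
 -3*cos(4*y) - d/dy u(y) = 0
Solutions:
 u(y) = C1 - 3*sin(4*y)/4


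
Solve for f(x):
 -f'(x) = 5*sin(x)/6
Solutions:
 f(x) = C1 + 5*cos(x)/6


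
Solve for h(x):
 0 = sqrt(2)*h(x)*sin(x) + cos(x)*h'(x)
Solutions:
 h(x) = C1*cos(x)^(sqrt(2))


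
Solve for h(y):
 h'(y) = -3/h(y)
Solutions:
 h(y) = -sqrt(C1 - 6*y)
 h(y) = sqrt(C1 - 6*y)


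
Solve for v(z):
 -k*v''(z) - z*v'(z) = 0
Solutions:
 v(z) = C1 + C2*sqrt(k)*erf(sqrt(2)*z*sqrt(1/k)/2)


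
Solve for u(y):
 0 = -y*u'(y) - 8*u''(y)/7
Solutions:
 u(y) = C1 + C2*erf(sqrt(7)*y/4)


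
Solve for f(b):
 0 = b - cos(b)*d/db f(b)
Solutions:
 f(b) = C1 + Integral(b/cos(b), b)


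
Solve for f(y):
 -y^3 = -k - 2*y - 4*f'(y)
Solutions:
 f(y) = C1 - k*y/4 + y^4/16 - y^2/4


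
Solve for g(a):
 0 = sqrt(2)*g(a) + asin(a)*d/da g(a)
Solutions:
 g(a) = C1*exp(-sqrt(2)*Integral(1/asin(a), a))


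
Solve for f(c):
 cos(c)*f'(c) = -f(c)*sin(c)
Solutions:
 f(c) = C1*cos(c)


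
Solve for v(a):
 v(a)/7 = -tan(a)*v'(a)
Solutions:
 v(a) = C1/sin(a)^(1/7)


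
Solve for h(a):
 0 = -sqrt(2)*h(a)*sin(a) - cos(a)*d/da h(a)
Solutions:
 h(a) = C1*cos(a)^(sqrt(2))


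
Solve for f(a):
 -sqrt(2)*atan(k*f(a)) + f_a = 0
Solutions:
 Integral(1/atan(_y*k), (_y, f(a))) = C1 + sqrt(2)*a


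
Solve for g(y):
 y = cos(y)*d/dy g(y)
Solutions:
 g(y) = C1 + Integral(y/cos(y), y)


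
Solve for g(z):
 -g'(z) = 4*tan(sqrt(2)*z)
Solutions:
 g(z) = C1 + 2*sqrt(2)*log(cos(sqrt(2)*z))


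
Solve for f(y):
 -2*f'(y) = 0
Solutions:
 f(y) = C1


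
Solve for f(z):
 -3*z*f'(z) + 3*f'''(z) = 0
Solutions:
 f(z) = C1 + Integral(C2*airyai(z) + C3*airybi(z), z)


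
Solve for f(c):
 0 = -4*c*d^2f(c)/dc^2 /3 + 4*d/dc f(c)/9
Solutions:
 f(c) = C1 + C2*c^(4/3)


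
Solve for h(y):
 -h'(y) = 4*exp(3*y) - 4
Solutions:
 h(y) = C1 + 4*y - 4*exp(3*y)/3


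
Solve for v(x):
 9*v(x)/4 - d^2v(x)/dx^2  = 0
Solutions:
 v(x) = C1*exp(-3*x/2) + C2*exp(3*x/2)


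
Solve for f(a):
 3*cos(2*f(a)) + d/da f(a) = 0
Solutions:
 f(a) = -asin((C1 + exp(12*a))/(C1 - exp(12*a)))/2 + pi/2
 f(a) = asin((C1 + exp(12*a))/(C1 - exp(12*a)))/2


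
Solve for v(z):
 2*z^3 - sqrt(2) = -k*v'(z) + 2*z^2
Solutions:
 v(z) = C1 - z^4/(2*k) + 2*z^3/(3*k) + sqrt(2)*z/k


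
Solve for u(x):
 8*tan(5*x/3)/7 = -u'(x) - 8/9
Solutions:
 u(x) = C1 - 8*x/9 + 24*log(cos(5*x/3))/35


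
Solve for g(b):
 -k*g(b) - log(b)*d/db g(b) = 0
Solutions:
 g(b) = C1*exp(-k*li(b))


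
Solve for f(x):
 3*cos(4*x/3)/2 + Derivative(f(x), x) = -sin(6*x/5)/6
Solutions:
 f(x) = C1 - 9*sin(4*x/3)/8 + 5*cos(6*x/5)/36


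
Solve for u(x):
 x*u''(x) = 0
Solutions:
 u(x) = C1 + C2*x


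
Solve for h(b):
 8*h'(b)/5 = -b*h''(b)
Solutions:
 h(b) = C1 + C2/b^(3/5)


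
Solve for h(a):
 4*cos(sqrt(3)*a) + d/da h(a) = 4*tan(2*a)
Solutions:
 h(a) = C1 - 2*log(cos(2*a)) - 4*sqrt(3)*sin(sqrt(3)*a)/3


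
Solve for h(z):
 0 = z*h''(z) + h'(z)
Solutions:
 h(z) = C1 + C2*log(z)


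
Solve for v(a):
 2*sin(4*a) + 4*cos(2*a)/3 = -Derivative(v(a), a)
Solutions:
 v(a) = C1 - 2*sin(2*a)/3 + cos(4*a)/2


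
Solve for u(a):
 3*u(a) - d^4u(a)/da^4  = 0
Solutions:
 u(a) = C1*exp(-3^(1/4)*a) + C2*exp(3^(1/4)*a) + C3*sin(3^(1/4)*a) + C4*cos(3^(1/4)*a)


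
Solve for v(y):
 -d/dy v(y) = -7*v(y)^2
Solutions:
 v(y) = -1/(C1 + 7*y)


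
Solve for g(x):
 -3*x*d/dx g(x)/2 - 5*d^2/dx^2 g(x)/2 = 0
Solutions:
 g(x) = C1 + C2*erf(sqrt(30)*x/10)


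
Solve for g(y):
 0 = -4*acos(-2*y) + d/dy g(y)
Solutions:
 g(y) = C1 + 4*y*acos(-2*y) + 2*sqrt(1 - 4*y^2)


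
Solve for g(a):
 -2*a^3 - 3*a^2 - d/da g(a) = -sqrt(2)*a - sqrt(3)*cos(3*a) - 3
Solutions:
 g(a) = C1 - a^4/2 - a^3 + sqrt(2)*a^2/2 + 3*a + sqrt(3)*sin(3*a)/3


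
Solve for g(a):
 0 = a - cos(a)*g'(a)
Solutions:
 g(a) = C1 + Integral(a/cos(a), a)


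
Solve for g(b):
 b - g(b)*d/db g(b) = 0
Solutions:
 g(b) = -sqrt(C1 + b^2)
 g(b) = sqrt(C1 + b^2)


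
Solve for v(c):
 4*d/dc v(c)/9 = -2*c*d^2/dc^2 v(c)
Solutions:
 v(c) = C1 + C2*c^(7/9)


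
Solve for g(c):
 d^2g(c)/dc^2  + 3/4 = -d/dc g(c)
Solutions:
 g(c) = C1 + C2*exp(-c) - 3*c/4


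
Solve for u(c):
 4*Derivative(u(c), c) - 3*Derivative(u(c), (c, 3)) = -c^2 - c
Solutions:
 u(c) = C1 + C2*exp(-2*sqrt(3)*c/3) + C3*exp(2*sqrt(3)*c/3) - c^3/12 - c^2/8 - 3*c/8


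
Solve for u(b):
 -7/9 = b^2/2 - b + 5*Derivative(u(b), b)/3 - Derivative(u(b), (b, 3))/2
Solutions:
 u(b) = C1 + C2*exp(-sqrt(30)*b/3) + C3*exp(sqrt(30)*b/3) - b^3/10 + 3*b^2/10 - 97*b/150


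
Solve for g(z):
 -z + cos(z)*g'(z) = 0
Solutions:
 g(z) = C1 + Integral(z/cos(z), z)


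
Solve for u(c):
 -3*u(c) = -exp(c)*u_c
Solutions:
 u(c) = C1*exp(-3*exp(-c))


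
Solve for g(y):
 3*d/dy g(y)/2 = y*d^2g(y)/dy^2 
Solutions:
 g(y) = C1 + C2*y^(5/2)


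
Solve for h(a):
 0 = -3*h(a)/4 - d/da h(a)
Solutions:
 h(a) = C1*exp(-3*a/4)


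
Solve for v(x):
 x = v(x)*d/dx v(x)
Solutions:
 v(x) = -sqrt(C1 + x^2)
 v(x) = sqrt(C1 + x^2)


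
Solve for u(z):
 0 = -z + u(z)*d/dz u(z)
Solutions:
 u(z) = -sqrt(C1 + z^2)
 u(z) = sqrt(C1 + z^2)


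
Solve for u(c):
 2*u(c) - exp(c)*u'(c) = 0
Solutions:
 u(c) = C1*exp(-2*exp(-c))


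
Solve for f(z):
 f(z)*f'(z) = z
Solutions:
 f(z) = -sqrt(C1 + z^2)
 f(z) = sqrt(C1 + z^2)


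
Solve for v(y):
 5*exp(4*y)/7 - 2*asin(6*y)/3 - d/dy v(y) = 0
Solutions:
 v(y) = C1 - 2*y*asin(6*y)/3 - sqrt(1 - 36*y^2)/9 + 5*exp(4*y)/28


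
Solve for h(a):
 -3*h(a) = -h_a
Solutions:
 h(a) = C1*exp(3*a)


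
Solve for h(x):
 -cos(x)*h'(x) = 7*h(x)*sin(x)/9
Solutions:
 h(x) = C1*cos(x)^(7/9)


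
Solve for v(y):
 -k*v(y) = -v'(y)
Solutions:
 v(y) = C1*exp(k*y)


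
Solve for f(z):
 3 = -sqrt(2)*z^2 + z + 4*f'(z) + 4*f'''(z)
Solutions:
 f(z) = C1 + C2*sin(z) + C3*cos(z) + sqrt(2)*z^3/12 - z^2/8 - sqrt(2)*z/2 + 3*z/4


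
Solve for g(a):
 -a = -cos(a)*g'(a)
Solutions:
 g(a) = C1 + Integral(a/cos(a), a)


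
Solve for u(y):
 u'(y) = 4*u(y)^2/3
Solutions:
 u(y) = -3/(C1 + 4*y)


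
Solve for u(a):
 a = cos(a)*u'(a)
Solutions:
 u(a) = C1 + Integral(a/cos(a), a)


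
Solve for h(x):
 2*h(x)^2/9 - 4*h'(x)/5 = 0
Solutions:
 h(x) = -18/(C1 + 5*x)


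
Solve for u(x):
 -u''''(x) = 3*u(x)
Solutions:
 u(x) = (C1*sin(sqrt(2)*3^(1/4)*x/2) + C2*cos(sqrt(2)*3^(1/4)*x/2))*exp(-sqrt(2)*3^(1/4)*x/2) + (C3*sin(sqrt(2)*3^(1/4)*x/2) + C4*cos(sqrt(2)*3^(1/4)*x/2))*exp(sqrt(2)*3^(1/4)*x/2)


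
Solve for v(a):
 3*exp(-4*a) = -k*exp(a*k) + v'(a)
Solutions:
 v(a) = C1 + exp(a*k) - 3*exp(-4*a)/4


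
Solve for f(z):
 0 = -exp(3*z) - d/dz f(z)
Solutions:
 f(z) = C1 - exp(3*z)/3


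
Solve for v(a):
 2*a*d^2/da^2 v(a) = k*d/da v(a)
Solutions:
 v(a) = C1 + a^(re(k)/2 + 1)*(C2*sin(log(a)*Abs(im(k))/2) + C3*cos(log(a)*im(k)/2))


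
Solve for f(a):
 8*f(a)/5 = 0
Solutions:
 f(a) = 0


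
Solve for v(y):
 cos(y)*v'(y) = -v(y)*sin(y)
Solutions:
 v(y) = C1*cos(y)


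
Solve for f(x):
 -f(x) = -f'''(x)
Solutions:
 f(x) = C3*exp(x) + (C1*sin(sqrt(3)*x/2) + C2*cos(sqrt(3)*x/2))*exp(-x/2)


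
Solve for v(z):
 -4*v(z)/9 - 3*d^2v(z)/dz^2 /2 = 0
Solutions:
 v(z) = C1*sin(2*sqrt(6)*z/9) + C2*cos(2*sqrt(6)*z/9)


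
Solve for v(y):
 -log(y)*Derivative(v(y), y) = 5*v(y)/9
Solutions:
 v(y) = C1*exp(-5*li(y)/9)


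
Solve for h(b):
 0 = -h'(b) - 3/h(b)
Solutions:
 h(b) = -sqrt(C1 - 6*b)
 h(b) = sqrt(C1 - 6*b)


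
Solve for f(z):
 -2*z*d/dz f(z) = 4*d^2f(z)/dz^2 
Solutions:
 f(z) = C1 + C2*erf(z/2)


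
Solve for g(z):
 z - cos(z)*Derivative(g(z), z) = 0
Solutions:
 g(z) = C1 + Integral(z/cos(z), z)


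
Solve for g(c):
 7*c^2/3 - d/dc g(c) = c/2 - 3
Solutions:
 g(c) = C1 + 7*c^3/9 - c^2/4 + 3*c


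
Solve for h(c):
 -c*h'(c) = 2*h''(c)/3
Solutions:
 h(c) = C1 + C2*erf(sqrt(3)*c/2)


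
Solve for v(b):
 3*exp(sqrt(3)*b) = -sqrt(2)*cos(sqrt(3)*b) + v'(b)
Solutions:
 v(b) = C1 + sqrt(3)*exp(sqrt(3)*b) + sqrt(6)*sin(sqrt(3)*b)/3


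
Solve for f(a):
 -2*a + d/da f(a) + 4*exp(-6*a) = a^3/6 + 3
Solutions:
 f(a) = C1 + a^4/24 + a^2 + 3*a + 2*exp(-6*a)/3


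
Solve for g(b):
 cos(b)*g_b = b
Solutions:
 g(b) = C1 + Integral(b/cos(b), b)


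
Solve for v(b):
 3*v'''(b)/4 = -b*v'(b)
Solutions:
 v(b) = C1 + Integral(C2*airyai(-6^(2/3)*b/3) + C3*airybi(-6^(2/3)*b/3), b)


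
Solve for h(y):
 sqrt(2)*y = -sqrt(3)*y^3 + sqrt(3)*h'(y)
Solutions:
 h(y) = C1 + y^4/4 + sqrt(6)*y^2/6


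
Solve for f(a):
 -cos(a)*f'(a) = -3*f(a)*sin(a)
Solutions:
 f(a) = C1/cos(a)^3


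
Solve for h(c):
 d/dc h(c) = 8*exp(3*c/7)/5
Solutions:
 h(c) = C1 + 56*exp(3*c/7)/15


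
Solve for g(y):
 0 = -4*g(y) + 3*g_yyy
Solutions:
 g(y) = C3*exp(6^(2/3)*y/3) + (C1*sin(2^(2/3)*3^(1/6)*y/2) + C2*cos(2^(2/3)*3^(1/6)*y/2))*exp(-6^(2/3)*y/6)


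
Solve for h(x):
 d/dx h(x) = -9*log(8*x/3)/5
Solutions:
 h(x) = C1 - 9*x*log(x)/5 - 27*x*log(2)/5 + 9*x/5 + 9*x*log(3)/5


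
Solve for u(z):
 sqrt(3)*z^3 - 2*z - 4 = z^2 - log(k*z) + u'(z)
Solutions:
 u(z) = C1 + sqrt(3)*z^4/4 - z^3/3 - z^2 + z*log(k*z) - 5*z


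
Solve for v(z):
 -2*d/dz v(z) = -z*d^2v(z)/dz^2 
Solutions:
 v(z) = C1 + C2*z^3


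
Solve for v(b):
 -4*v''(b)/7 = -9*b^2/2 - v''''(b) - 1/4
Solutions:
 v(b) = C1 + C2*b + C3*exp(-2*sqrt(7)*b/7) + C4*exp(2*sqrt(7)*b/7) + 21*b^4/32 + 14*b^2


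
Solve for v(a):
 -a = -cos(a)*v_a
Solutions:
 v(a) = C1 + Integral(a/cos(a), a)


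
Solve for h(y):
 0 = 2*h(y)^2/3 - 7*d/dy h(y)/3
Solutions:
 h(y) = -7/(C1 + 2*y)


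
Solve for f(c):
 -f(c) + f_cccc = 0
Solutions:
 f(c) = C1*exp(-c) + C2*exp(c) + C3*sin(c) + C4*cos(c)


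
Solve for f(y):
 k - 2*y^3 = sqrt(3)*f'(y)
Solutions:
 f(y) = C1 + sqrt(3)*k*y/3 - sqrt(3)*y^4/6


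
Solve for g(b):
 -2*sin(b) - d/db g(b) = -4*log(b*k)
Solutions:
 g(b) = C1 + 4*b*log(b*k) - 4*b + 2*cos(b)


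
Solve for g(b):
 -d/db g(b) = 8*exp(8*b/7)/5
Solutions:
 g(b) = C1 - 7*exp(8*b/7)/5


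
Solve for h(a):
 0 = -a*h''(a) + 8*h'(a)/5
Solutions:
 h(a) = C1 + C2*a^(13/5)


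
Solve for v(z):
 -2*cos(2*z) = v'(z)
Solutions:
 v(z) = C1 - sin(2*z)


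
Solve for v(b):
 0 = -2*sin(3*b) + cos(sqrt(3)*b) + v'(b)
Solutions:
 v(b) = C1 - sqrt(3)*sin(sqrt(3)*b)/3 - 2*cos(3*b)/3


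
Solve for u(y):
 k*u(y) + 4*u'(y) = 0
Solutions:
 u(y) = C1*exp(-k*y/4)


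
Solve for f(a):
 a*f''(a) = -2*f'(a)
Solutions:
 f(a) = C1 + C2/a


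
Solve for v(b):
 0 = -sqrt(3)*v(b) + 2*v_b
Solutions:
 v(b) = C1*exp(sqrt(3)*b/2)


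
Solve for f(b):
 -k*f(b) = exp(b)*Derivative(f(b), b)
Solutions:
 f(b) = C1*exp(k*exp(-b))


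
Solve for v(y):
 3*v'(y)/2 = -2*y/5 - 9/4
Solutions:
 v(y) = C1 - 2*y^2/15 - 3*y/2


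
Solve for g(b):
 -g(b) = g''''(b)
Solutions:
 g(b) = (C1*sin(sqrt(2)*b/2) + C2*cos(sqrt(2)*b/2))*exp(-sqrt(2)*b/2) + (C3*sin(sqrt(2)*b/2) + C4*cos(sqrt(2)*b/2))*exp(sqrt(2)*b/2)


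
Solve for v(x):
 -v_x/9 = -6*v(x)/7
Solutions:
 v(x) = C1*exp(54*x/7)


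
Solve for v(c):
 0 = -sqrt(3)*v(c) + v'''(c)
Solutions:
 v(c) = C3*exp(3^(1/6)*c) + (C1*sin(3^(2/3)*c/2) + C2*cos(3^(2/3)*c/2))*exp(-3^(1/6)*c/2)


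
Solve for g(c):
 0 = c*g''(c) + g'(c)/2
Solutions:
 g(c) = C1 + C2*sqrt(c)


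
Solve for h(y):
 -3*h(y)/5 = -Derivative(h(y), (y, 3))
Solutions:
 h(y) = C3*exp(3^(1/3)*5^(2/3)*y/5) + (C1*sin(3^(5/6)*5^(2/3)*y/10) + C2*cos(3^(5/6)*5^(2/3)*y/10))*exp(-3^(1/3)*5^(2/3)*y/10)


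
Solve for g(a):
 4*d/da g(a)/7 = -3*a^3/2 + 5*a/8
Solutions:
 g(a) = C1 - 21*a^4/32 + 35*a^2/64


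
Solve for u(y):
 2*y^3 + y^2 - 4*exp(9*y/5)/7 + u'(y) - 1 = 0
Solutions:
 u(y) = C1 - y^4/2 - y^3/3 + y + 20*exp(9*y/5)/63


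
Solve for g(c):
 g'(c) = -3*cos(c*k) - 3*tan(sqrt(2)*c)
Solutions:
 g(c) = C1 - 3*Piecewise((sin(c*k)/k, Ne(k, 0)), (c, True)) + 3*sqrt(2)*log(cos(sqrt(2)*c))/2
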